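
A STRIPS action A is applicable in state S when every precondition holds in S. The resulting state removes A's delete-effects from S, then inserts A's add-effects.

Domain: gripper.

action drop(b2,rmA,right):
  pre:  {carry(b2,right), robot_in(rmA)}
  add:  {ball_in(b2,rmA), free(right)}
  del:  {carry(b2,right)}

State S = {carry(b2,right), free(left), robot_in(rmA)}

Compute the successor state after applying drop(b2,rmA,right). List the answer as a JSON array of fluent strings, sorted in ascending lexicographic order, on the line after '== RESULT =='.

Compute (S \ del) ∪ add:
  pre ⊆ S: {carry(b2,right), robot_in(rmA)} ⊆ S  — applicable
  S \ del = {free(left), robot_in(rmA)}
  ∪ add   = {ball_in(b2,rmA), free(left), free(right), robot_in(rmA)}

== RESULT ==
["ball_in(b2,rmA)", "free(left)", "free(right)", "robot_in(rmA)"]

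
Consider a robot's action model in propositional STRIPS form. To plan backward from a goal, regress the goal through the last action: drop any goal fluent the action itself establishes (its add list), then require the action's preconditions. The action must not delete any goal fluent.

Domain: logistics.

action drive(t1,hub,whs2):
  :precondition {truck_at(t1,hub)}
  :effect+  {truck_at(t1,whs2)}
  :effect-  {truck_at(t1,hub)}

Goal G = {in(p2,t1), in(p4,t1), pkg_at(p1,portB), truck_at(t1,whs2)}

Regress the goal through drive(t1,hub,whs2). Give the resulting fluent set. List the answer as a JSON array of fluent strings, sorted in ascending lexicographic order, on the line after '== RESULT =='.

Compute (G \ add) ∪ pre:
  G ∩ del = {}  (empty — regression defined)
  G \ add = {in(p2,t1), in(p4,t1), pkg_at(p1,portB), truck_at(t1,whs2)} \ {truck_at(t1,whs2)} = {in(p2,t1), in(p4,t1), pkg_at(p1,portB)}
  ∪ pre   = {in(p2,t1), in(p4,t1), pkg_at(p1,portB)} ∪ {truck_at(t1,hub)}
          = {in(p2,t1), in(p4,t1), pkg_at(p1,portB), truck_at(t1,hub)}

== RESULT ==
["in(p2,t1)", "in(p4,t1)", "pkg_at(p1,portB)", "truck_at(t1,hub)"]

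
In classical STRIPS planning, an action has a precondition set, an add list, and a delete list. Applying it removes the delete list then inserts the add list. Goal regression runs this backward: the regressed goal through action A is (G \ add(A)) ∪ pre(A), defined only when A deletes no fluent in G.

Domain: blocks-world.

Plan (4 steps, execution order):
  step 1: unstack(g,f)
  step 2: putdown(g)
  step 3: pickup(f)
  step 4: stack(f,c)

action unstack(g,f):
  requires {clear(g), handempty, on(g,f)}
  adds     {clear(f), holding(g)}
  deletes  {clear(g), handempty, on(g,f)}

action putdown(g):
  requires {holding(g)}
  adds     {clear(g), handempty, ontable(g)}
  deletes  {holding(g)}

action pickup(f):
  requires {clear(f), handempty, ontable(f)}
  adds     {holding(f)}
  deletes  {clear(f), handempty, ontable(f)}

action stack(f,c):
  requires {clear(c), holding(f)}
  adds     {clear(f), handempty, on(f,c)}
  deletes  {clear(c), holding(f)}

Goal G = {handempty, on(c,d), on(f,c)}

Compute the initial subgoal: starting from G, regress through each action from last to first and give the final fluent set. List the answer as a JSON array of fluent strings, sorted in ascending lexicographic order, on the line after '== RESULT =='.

Regress step by step:
  through step 4 (stack(f,c)): drop {handempty, on(f,c)}, keep {on(c,d)}, require {clear(c), holding(f)}
    → {clear(c), holding(f), on(c,d)}
  through step 3 (pickup(f)): drop {holding(f)}, keep {clear(c), on(c,d)}, require {clear(f), handempty, ontable(f)}
    → {clear(c), clear(f), handempty, on(c,d), ontable(f)}
  through step 2 (putdown(g)): drop {handempty}, keep {clear(c), clear(f), on(c,d), ontable(f)}, require {holding(g)}
    → {clear(c), clear(f), holding(g), on(c,d), ontable(f)}
  through step 1 (unstack(g,f)): drop {clear(f), holding(g)}, keep {clear(c), on(c,d), ontable(f)}, require {clear(g), handempty, on(g,f)}
    → {clear(c), clear(g), handempty, on(c,d), on(g,f), ontable(f)}

== RESULT ==
["clear(c)", "clear(g)", "handempty", "on(c,d)", "on(g,f)", "ontable(f)"]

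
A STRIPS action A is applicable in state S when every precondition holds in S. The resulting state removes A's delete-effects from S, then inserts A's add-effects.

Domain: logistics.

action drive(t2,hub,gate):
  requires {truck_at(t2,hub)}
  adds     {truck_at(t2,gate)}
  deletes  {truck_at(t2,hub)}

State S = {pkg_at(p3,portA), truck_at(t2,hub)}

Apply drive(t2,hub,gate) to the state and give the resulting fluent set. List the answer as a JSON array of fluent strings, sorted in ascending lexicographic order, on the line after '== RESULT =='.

Progress:
  pre ⊆ S: {truck_at(t2,hub)} ⊆ S  — applicable
  S \ del = {pkg_at(p3,portA)}
  ∪ add   = {pkg_at(p3,portA), truck_at(t2,gate)}

== RESULT ==
["pkg_at(p3,portA)", "truck_at(t2,gate)"]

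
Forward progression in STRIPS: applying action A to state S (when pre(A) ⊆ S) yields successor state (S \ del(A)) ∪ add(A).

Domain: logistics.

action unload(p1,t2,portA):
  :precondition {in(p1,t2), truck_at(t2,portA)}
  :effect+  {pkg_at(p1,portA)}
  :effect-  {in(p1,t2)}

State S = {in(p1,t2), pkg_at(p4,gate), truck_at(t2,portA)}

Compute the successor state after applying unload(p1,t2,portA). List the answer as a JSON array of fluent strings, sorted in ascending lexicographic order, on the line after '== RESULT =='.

Progress:
  pre ⊆ S: {in(p1,t2), truck_at(t2,portA)} ⊆ S  — applicable
  S \ del = {pkg_at(p4,gate), truck_at(t2,portA)}
  ∪ add   = {pkg_at(p1,portA), pkg_at(p4,gate), truck_at(t2,portA)}

== RESULT ==
["pkg_at(p1,portA)", "pkg_at(p4,gate)", "truck_at(t2,portA)"]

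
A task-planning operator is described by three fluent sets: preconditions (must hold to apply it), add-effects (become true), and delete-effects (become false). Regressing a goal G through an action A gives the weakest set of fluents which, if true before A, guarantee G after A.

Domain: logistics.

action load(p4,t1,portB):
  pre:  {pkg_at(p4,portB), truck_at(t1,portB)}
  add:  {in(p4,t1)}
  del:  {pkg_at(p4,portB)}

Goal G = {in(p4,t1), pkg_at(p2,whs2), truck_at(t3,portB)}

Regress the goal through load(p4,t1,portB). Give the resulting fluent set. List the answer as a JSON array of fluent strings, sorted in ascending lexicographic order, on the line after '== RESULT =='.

Compute (G \ add) ∪ pre:
  G ∩ del = {}  (empty — regression defined)
  G \ add = {in(p4,t1), pkg_at(p2,whs2), truck_at(t3,portB)} \ {in(p4,t1)} = {pkg_at(p2,whs2), truck_at(t3,portB)}
  ∪ pre   = {pkg_at(p2,whs2), truck_at(t3,portB)} ∪ {pkg_at(p4,portB), truck_at(t1,portB)}
          = {pkg_at(p2,whs2), pkg_at(p4,portB), truck_at(t1,portB), truck_at(t3,portB)}

== RESULT ==
["pkg_at(p2,whs2)", "pkg_at(p4,portB)", "truck_at(t1,portB)", "truck_at(t3,portB)"]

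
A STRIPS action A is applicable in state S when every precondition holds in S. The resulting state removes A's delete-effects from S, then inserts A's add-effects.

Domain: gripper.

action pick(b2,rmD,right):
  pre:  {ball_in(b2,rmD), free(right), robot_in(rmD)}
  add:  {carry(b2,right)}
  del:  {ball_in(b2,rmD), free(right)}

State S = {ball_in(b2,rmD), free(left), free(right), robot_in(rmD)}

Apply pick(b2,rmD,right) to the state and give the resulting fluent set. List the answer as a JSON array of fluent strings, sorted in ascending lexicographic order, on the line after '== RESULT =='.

Progress:
  pre ⊆ S: {ball_in(b2,rmD), free(right), robot_in(rmD)} ⊆ S  — applicable
  S \ del = {free(left), robot_in(rmD)}
  ∪ add   = {carry(b2,right), free(left), robot_in(rmD)}

== RESULT ==
["carry(b2,right)", "free(left)", "robot_in(rmD)"]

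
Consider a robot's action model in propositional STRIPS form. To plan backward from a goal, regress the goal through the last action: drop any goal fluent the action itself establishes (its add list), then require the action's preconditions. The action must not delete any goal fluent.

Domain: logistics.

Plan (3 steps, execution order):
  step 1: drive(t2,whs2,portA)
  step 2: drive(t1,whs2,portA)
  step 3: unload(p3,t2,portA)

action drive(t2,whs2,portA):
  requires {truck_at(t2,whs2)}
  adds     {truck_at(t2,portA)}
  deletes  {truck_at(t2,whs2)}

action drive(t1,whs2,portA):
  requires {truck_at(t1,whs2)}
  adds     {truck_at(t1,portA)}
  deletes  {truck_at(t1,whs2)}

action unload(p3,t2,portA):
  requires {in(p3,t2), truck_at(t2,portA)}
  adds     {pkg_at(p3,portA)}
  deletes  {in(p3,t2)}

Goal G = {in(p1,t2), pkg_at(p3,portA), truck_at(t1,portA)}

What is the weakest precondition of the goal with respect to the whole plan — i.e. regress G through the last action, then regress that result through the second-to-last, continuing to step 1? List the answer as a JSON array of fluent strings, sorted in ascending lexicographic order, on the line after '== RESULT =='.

Work backward from the goal:
  through step 3 (unload(p3,t2,portA)): drop {pkg_at(p3,portA)}, keep {in(p1,t2), truck_at(t1,portA)}, require {in(p3,t2), truck_at(t2,portA)}
    → {in(p1,t2), in(p3,t2), truck_at(t1,portA), truck_at(t2,portA)}
  through step 2 (drive(t1,whs2,portA)): drop {truck_at(t1,portA)}, keep {in(p1,t2), in(p3,t2), truck_at(t2,portA)}, require {truck_at(t1,whs2)}
    → {in(p1,t2), in(p3,t2), truck_at(t1,whs2), truck_at(t2,portA)}
  through step 1 (drive(t2,whs2,portA)): drop {truck_at(t2,portA)}, keep {in(p1,t2), in(p3,t2), truck_at(t1,whs2)}, require {truck_at(t2,whs2)}
    → {in(p1,t2), in(p3,t2), truck_at(t1,whs2), truck_at(t2,whs2)}

== RESULT ==
["in(p1,t2)", "in(p3,t2)", "truck_at(t1,whs2)", "truck_at(t2,whs2)"]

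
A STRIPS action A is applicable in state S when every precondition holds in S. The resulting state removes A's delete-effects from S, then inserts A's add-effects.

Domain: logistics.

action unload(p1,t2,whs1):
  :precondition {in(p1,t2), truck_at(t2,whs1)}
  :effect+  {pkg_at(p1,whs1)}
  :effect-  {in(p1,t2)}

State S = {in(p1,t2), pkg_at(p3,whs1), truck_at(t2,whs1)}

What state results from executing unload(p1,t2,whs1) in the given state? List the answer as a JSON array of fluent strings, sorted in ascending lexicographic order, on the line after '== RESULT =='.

Progress:
  pre ⊆ S: {in(p1,t2), truck_at(t2,whs1)} ⊆ S  — applicable
  S \ del = {pkg_at(p3,whs1), truck_at(t2,whs1)}
  ∪ add   = {pkg_at(p1,whs1), pkg_at(p3,whs1), truck_at(t2,whs1)}

== RESULT ==
["pkg_at(p1,whs1)", "pkg_at(p3,whs1)", "truck_at(t2,whs1)"]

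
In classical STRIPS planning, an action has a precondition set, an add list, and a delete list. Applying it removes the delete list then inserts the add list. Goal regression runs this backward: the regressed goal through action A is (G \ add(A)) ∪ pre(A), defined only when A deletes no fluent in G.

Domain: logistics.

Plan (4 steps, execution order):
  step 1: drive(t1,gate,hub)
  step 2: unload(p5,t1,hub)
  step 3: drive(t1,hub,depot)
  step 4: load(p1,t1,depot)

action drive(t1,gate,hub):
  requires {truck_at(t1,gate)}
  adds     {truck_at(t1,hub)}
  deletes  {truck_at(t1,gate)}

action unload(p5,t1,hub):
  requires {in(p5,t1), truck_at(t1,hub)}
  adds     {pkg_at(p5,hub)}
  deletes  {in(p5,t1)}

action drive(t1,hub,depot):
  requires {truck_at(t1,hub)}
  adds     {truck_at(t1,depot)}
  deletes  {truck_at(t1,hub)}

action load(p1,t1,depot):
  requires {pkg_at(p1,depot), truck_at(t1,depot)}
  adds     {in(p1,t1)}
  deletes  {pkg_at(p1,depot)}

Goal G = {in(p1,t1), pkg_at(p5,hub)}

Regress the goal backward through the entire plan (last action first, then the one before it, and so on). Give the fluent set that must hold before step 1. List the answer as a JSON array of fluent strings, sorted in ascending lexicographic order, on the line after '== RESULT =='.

Work backward from the goal:
  through step 4 (load(p1,t1,depot)): drop {in(p1,t1)}, keep {pkg_at(p5,hub)}, require {pkg_at(p1,depot), truck_at(t1,depot)}
    → {pkg_at(p1,depot), pkg_at(p5,hub), truck_at(t1,depot)}
  through step 3 (drive(t1,hub,depot)): drop {truck_at(t1,depot)}, keep {pkg_at(p1,depot), pkg_at(p5,hub)}, require {truck_at(t1,hub)}
    → {pkg_at(p1,depot), pkg_at(p5,hub), truck_at(t1,hub)}
  through step 2 (unload(p5,t1,hub)): drop {pkg_at(p5,hub)}, keep {pkg_at(p1,depot), truck_at(t1,hub)}, require {in(p5,t1), truck_at(t1,hub)}
    → {in(p5,t1), pkg_at(p1,depot), truck_at(t1,hub)}
  through step 1 (drive(t1,gate,hub)): drop {truck_at(t1,hub)}, keep {in(p5,t1), pkg_at(p1,depot)}, require {truck_at(t1,gate)}
    → {in(p5,t1), pkg_at(p1,depot), truck_at(t1,gate)}

== RESULT ==
["in(p5,t1)", "pkg_at(p1,depot)", "truck_at(t1,gate)"]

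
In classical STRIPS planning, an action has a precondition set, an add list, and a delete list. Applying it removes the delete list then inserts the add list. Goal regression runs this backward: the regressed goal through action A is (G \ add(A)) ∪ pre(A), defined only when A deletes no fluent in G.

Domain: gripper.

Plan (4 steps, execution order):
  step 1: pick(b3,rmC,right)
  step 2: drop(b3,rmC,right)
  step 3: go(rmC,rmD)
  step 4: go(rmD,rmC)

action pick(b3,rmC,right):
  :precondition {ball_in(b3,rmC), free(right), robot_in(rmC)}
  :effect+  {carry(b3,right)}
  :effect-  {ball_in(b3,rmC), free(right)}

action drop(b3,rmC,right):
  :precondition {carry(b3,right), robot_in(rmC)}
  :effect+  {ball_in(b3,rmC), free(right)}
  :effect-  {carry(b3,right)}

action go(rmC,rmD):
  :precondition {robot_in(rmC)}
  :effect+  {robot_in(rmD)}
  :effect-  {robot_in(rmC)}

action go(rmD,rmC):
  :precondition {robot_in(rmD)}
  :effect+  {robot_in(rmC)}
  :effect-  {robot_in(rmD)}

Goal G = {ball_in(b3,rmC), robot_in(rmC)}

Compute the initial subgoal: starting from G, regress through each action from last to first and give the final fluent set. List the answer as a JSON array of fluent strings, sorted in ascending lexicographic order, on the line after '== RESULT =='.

Work backward from the goal:
  through step 4 (go(rmD,rmC)): drop {robot_in(rmC)}, keep {ball_in(b3,rmC)}, require {robot_in(rmD)}
    → {ball_in(b3,rmC), robot_in(rmD)}
  through step 3 (go(rmC,rmD)): drop {robot_in(rmD)}, keep {ball_in(b3,rmC)}, require {robot_in(rmC)}
    → {ball_in(b3,rmC), robot_in(rmC)}
  through step 2 (drop(b3,rmC,right)): drop {ball_in(b3,rmC)}, keep {robot_in(rmC)}, require {carry(b3,right), robot_in(rmC)}
    → {carry(b3,right), robot_in(rmC)}
  through step 1 (pick(b3,rmC,right)): drop {carry(b3,right)}, keep {robot_in(rmC)}, require {ball_in(b3,rmC), free(right), robot_in(rmC)}
    → {ball_in(b3,rmC), free(right), robot_in(rmC)}

== RESULT ==
["ball_in(b3,rmC)", "free(right)", "robot_in(rmC)"]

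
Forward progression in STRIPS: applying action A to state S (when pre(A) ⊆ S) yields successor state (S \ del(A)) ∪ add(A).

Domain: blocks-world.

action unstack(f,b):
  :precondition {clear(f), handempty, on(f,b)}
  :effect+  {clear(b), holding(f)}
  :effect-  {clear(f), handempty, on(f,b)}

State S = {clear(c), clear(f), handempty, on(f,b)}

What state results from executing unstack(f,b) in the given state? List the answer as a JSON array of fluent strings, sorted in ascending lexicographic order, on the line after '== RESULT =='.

Compute (S \ del) ∪ add:
  pre ⊆ S: {clear(f), handempty, on(f,b)} ⊆ S  — applicable
  S \ del = {clear(c)}
  ∪ add   = {clear(b), clear(c), holding(f)}

== RESULT ==
["clear(b)", "clear(c)", "holding(f)"]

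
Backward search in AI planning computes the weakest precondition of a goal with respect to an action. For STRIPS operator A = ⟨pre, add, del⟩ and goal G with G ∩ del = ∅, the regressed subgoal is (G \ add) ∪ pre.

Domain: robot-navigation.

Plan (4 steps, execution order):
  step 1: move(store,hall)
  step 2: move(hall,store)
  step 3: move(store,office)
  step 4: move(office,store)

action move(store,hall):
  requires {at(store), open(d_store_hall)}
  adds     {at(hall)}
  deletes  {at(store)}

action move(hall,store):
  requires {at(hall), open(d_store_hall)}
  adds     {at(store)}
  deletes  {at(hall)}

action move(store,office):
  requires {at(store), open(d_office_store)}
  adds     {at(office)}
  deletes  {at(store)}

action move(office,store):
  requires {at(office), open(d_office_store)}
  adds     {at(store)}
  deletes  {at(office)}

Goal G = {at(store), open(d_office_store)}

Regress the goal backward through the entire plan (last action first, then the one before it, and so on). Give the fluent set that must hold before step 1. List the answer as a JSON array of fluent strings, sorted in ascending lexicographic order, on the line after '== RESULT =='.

Work backward from the goal:
  through step 4 (move(office,store)): drop {at(store)}, keep {open(d_office_store)}, require {at(office), open(d_office_store)}
    → {at(office), open(d_office_store)}
  through step 3 (move(store,office)): drop {at(office)}, keep {open(d_office_store)}, require {at(store), open(d_office_store)}
    → {at(store), open(d_office_store)}
  through step 2 (move(hall,store)): drop {at(store)}, keep {open(d_office_store)}, require {at(hall), open(d_store_hall)}
    → {at(hall), open(d_office_store), open(d_store_hall)}
  through step 1 (move(store,hall)): drop {at(hall)}, keep {open(d_office_store), open(d_store_hall)}, require {at(store), open(d_store_hall)}
    → {at(store), open(d_office_store), open(d_store_hall)}

== RESULT ==
["at(store)", "open(d_office_store)", "open(d_store_hall)"]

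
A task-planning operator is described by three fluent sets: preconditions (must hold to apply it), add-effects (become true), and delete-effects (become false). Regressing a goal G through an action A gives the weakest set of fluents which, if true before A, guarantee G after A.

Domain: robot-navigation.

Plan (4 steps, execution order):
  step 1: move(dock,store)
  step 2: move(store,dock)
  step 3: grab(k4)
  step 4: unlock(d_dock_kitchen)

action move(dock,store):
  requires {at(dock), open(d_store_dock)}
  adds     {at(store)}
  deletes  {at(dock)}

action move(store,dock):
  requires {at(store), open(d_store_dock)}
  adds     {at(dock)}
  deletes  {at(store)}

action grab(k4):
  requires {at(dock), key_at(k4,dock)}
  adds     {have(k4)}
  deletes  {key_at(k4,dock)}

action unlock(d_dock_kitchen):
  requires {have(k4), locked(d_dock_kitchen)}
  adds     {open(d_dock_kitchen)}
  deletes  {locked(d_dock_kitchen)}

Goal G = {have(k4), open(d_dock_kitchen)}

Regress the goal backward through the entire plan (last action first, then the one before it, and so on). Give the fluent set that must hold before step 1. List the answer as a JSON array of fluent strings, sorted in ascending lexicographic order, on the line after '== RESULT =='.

Work backward from the goal:
  through step 4 (unlock(d_dock_kitchen)): drop {open(d_dock_kitchen)}, keep {have(k4)}, require {have(k4), locked(d_dock_kitchen)}
    → {have(k4), locked(d_dock_kitchen)}
  through step 3 (grab(k4)): drop {have(k4)}, keep {locked(d_dock_kitchen)}, require {at(dock), key_at(k4,dock)}
    → {at(dock), key_at(k4,dock), locked(d_dock_kitchen)}
  through step 2 (move(store,dock)): drop {at(dock)}, keep {key_at(k4,dock), locked(d_dock_kitchen)}, require {at(store), open(d_store_dock)}
    → {at(store), key_at(k4,dock), locked(d_dock_kitchen), open(d_store_dock)}
  through step 1 (move(dock,store)): drop {at(store)}, keep {key_at(k4,dock), locked(d_dock_kitchen), open(d_store_dock)}, require {at(dock), open(d_store_dock)}
    → {at(dock), key_at(k4,dock), locked(d_dock_kitchen), open(d_store_dock)}

== RESULT ==
["at(dock)", "key_at(k4,dock)", "locked(d_dock_kitchen)", "open(d_store_dock)"]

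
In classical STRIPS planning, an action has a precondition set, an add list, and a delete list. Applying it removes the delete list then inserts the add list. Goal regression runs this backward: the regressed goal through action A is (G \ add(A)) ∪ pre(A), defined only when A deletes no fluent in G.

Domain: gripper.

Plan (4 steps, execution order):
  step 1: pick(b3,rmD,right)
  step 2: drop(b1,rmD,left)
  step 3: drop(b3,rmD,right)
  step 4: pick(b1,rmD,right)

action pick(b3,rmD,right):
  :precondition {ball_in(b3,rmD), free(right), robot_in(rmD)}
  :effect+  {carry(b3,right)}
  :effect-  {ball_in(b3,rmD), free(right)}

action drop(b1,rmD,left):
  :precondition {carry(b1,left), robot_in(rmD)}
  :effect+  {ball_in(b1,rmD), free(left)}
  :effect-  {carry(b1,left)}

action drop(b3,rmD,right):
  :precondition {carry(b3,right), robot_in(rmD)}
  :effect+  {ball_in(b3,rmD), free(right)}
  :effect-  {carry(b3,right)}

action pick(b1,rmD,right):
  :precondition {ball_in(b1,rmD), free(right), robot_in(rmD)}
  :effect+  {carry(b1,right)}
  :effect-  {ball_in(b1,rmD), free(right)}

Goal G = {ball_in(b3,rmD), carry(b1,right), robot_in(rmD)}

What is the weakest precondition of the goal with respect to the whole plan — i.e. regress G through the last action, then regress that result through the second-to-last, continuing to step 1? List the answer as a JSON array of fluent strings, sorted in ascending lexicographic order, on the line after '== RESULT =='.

Regress step by step:
  through step 4 (pick(b1,rmD,right)): drop {carry(b1,right)}, keep {ball_in(b3,rmD), robot_in(rmD)}, require {ball_in(b1,rmD), free(right), robot_in(rmD)}
    → {ball_in(b1,rmD), ball_in(b3,rmD), free(right), robot_in(rmD)}
  through step 3 (drop(b3,rmD,right)): drop {ball_in(b3,rmD), free(right)}, keep {ball_in(b1,rmD), robot_in(rmD)}, require {carry(b3,right), robot_in(rmD)}
    → {ball_in(b1,rmD), carry(b3,right), robot_in(rmD)}
  through step 2 (drop(b1,rmD,left)): drop {ball_in(b1,rmD)}, keep {carry(b3,right), robot_in(rmD)}, require {carry(b1,left), robot_in(rmD)}
    → {carry(b1,left), carry(b3,right), robot_in(rmD)}
  through step 1 (pick(b3,rmD,right)): drop {carry(b3,right)}, keep {carry(b1,left), robot_in(rmD)}, require {ball_in(b3,rmD), free(right), robot_in(rmD)}
    → {ball_in(b3,rmD), carry(b1,left), free(right), robot_in(rmD)}

== RESULT ==
["ball_in(b3,rmD)", "carry(b1,left)", "free(right)", "robot_in(rmD)"]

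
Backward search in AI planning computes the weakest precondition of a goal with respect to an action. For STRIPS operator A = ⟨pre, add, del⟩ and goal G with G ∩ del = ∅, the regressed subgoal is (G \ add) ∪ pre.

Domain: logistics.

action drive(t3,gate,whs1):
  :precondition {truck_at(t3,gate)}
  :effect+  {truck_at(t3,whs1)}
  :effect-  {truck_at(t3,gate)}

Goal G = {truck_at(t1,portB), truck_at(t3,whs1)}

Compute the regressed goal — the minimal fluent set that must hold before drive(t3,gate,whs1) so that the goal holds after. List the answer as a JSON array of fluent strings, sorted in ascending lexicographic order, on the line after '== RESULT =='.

Regress:
  G ∩ del = {}  (empty — regression defined)
  G \ add = {truck_at(t1,portB), truck_at(t3,whs1)} \ {truck_at(t3,whs1)} = {truck_at(t1,portB)}
  ∪ pre   = {truck_at(t1,portB)} ∪ {truck_at(t3,gate)}
          = {truck_at(t1,portB), truck_at(t3,gate)}

== RESULT ==
["truck_at(t1,portB)", "truck_at(t3,gate)"]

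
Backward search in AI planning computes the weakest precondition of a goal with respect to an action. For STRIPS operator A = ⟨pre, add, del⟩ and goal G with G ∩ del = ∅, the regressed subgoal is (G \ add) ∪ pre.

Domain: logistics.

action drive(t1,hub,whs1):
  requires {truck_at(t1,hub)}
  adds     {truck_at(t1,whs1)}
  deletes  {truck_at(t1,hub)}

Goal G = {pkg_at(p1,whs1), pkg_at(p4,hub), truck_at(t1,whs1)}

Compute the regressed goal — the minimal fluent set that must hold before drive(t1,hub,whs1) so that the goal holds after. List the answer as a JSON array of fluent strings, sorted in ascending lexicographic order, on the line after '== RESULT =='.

Compute (G \ add) ∪ pre:
  G ∩ del = {}  (empty — regression defined)
  G \ add = {pkg_at(p1,whs1), pkg_at(p4,hub), truck_at(t1,whs1)} \ {truck_at(t1,whs1)} = {pkg_at(p1,whs1), pkg_at(p4,hub)}
  ∪ pre   = {pkg_at(p1,whs1), pkg_at(p4,hub)} ∪ {truck_at(t1,hub)}
          = {pkg_at(p1,whs1), pkg_at(p4,hub), truck_at(t1,hub)}

== RESULT ==
["pkg_at(p1,whs1)", "pkg_at(p4,hub)", "truck_at(t1,hub)"]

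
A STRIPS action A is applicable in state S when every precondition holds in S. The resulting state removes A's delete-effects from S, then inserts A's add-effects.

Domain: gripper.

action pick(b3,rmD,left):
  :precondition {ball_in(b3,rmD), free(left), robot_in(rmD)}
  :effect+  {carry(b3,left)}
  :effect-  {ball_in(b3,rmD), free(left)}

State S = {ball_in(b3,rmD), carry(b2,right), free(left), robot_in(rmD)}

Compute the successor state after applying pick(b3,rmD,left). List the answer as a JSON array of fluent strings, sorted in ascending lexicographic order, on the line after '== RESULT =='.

Compute (S \ del) ∪ add:
  pre ⊆ S: {ball_in(b3,rmD), free(left), robot_in(rmD)} ⊆ S  — applicable
  S \ del = {carry(b2,right), robot_in(rmD)}
  ∪ add   = {carry(b2,right), carry(b3,left), robot_in(rmD)}

== RESULT ==
["carry(b2,right)", "carry(b3,left)", "robot_in(rmD)"]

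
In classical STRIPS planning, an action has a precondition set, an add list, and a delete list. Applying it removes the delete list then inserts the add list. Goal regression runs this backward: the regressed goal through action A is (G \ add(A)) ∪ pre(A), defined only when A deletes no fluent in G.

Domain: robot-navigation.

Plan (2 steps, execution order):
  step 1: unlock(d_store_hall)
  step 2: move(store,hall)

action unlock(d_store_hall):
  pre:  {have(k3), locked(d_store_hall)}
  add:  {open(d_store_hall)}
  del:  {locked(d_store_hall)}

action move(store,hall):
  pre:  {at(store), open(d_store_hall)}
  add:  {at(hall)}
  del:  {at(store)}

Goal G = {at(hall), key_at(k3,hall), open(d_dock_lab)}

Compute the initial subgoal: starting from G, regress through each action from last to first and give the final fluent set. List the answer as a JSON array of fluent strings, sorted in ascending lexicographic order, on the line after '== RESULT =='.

Work backward from the goal:
  through step 2 (move(store,hall)): drop {at(hall)}, keep {key_at(k3,hall), open(d_dock_lab)}, require {at(store), open(d_store_hall)}
    → {at(store), key_at(k3,hall), open(d_dock_lab), open(d_store_hall)}
  through step 1 (unlock(d_store_hall)): drop {open(d_store_hall)}, keep {at(store), key_at(k3,hall), open(d_dock_lab)}, require {have(k3), locked(d_store_hall)}
    → {at(store), have(k3), key_at(k3,hall), locked(d_store_hall), open(d_dock_lab)}

== RESULT ==
["at(store)", "have(k3)", "key_at(k3,hall)", "locked(d_store_hall)", "open(d_dock_lab)"]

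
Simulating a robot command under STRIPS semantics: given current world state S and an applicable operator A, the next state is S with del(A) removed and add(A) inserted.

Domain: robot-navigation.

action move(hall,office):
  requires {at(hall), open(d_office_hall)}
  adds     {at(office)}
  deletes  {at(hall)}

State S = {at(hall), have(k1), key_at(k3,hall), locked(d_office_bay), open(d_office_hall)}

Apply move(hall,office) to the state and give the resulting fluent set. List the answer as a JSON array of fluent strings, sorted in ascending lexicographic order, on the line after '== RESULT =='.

Progress:
  pre ⊆ S: {at(hall), open(d_office_hall)} ⊆ S  — applicable
  S \ del = {have(k1), key_at(k3,hall), locked(d_office_bay), open(d_office_hall)}
  ∪ add   = {at(office), have(k1), key_at(k3,hall), locked(d_office_bay), open(d_office_hall)}

== RESULT ==
["at(office)", "have(k1)", "key_at(k3,hall)", "locked(d_office_bay)", "open(d_office_hall)"]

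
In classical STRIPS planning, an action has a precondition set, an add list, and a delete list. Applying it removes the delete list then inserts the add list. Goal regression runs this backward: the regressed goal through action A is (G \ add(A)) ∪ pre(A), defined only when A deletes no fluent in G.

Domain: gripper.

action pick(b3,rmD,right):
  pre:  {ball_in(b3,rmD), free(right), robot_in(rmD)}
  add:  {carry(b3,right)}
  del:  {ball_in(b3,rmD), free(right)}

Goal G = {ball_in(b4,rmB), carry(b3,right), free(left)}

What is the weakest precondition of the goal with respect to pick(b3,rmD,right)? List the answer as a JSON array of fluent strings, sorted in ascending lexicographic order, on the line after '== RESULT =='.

Compute (G \ add) ∪ pre:
  G ∩ del = {}  (empty — regression defined)
  G \ add = {ball_in(b4,rmB), carry(b3,right), free(left)} \ {carry(b3,right)} = {ball_in(b4,rmB), free(left)}
  ∪ pre   = {ball_in(b4,rmB), free(left)} ∪ {ball_in(b3,rmD), free(right), robot_in(rmD)}
          = {ball_in(b3,rmD), ball_in(b4,rmB), free(left), free(right), robot_in(rmD)}

== RESULT ==
["ball_in(b3,rmD)", "ball_in(b4,rmB)", "free(left)", "free(right)", "robot_in(rmD)"]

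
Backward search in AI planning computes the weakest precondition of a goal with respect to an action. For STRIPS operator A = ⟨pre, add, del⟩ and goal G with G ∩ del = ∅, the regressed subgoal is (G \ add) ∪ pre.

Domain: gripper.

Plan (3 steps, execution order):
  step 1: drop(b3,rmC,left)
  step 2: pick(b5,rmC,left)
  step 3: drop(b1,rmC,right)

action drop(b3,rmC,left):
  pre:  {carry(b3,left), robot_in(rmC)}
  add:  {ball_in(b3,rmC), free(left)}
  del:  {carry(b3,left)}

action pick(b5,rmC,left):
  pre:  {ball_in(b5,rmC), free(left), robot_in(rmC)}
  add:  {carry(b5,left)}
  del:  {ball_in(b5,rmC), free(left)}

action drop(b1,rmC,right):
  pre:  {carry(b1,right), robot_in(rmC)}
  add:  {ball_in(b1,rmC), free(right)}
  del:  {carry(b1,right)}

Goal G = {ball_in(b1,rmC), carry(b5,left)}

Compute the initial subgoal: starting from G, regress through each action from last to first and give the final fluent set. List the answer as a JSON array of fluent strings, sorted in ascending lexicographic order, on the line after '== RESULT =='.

Work backward from the goal:
  through step 3 (drop(b1,rmC,right)): drop {ball_in(b1,rmC)}, keep {carry(b5,left)}, require {carry(b1,right), robot_in(rmC)}
    → {carry(b1,right), carry(b5,left), robot_in(rmC)}
  through step 2 (pick(b5,rmC,left)): drop {carry(b5,left)}, keep {carry(b1,right), robot_in(rmC)}, require {ball_in(b5,rmC), free(left), robot_in(rmC)}
    → {ball_in(b5,rmC), carry(b1,right), free(left), robot_in(rmC)}
  through step 1 (drop(b3,rmC,left)): drop {free(left)}, keep {ball_in(b5,rmC), carry(b1,right), robot_in(rmC)}, require {carry(b3,left), robot_in(rmC)}
    → {ball_in(b5,rmC), carry(b1,right), carry(b3,left), robot_in(rmC)}

== RESULT ==
["ball_in(b5,rmC)", "carry(b1,right)", "carry(b3,left)", "robot_in(rmC)"]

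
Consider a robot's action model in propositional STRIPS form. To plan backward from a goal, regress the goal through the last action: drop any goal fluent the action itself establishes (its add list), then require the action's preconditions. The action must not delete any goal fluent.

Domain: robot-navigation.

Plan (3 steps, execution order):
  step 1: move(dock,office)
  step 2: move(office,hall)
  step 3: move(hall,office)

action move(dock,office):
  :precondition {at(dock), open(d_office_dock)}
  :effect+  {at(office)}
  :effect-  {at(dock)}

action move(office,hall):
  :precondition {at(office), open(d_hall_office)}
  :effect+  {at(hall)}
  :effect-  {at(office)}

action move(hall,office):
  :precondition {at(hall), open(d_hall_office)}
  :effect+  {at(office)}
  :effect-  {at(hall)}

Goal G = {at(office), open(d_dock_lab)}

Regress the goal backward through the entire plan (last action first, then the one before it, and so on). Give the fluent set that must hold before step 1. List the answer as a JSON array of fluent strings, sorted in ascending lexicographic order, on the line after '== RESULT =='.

Work backward from the goal:
  through step 3 (move(hall,office)): drop {at(office)}, keep {open(d_dock_lab)}, require {at(hall), open(d_hall_office)}
    → {at(hall), open(d_dock_lab), open(d_hall_office)}
  through step 2 (move(office,hall)): drop {at(hall)}, keep {open(d_dock_lab), open(d_hall_office)}, require {at(office), open(d_hall_office)}
    → {at(office), open(d_dock_lab), open(d_hall_office)}
  through step 1 (move(dock,office)): drop {at(office)}, keep {open(d_dock_lab), open(d_hall_office)}, require {at(dock), open(d_office_dock)}
    → {at(dock), open(d_dock_lab), open(d_hall_office), open(d_office_dock)}

== RESULT ==
["at(dock)", "open(d_dock_lab)", "open(d_hall_office)", "open(d_office_dock)"]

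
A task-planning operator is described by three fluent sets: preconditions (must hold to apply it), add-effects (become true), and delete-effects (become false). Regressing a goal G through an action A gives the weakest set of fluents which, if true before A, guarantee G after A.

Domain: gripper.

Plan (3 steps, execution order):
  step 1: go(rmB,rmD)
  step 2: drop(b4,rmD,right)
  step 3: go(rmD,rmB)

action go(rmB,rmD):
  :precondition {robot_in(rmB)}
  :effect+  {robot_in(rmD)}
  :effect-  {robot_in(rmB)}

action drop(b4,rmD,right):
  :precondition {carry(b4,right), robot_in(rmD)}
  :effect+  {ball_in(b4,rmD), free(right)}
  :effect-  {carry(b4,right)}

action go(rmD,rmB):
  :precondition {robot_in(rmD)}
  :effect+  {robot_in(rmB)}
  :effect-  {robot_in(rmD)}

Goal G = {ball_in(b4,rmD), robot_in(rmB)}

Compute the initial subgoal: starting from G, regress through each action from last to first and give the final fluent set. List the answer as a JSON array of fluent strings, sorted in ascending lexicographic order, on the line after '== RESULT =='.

Work backward from the goal:
  through step 3 (go(rmD,rmB)): drop {robot_in(rmB)}, keep {ball_in(b4,rmD)}, require {robot_in(rmD)}
    → {ball_in(b4,rmD), robot_in(rmD)}
  through step 2 (drop(b4,rmD,right)): drop {ball_in(b4,rmD)}, keep {robot_in(rmD)}, require {carry(b4,right), robot_in(rmD)}
    → {carry(b4,right), robot_in(rmD)}
  through step 1 (go(rmB,rmD)): drop {robot_in(rmD)}, keep {carry(b4,right)}, require {robot_in(rmB)}
    → {carry(b4,right), robot_in(rmB)}

== RESULT ==
["carry(b4,right)", "robot_in(rmB)"]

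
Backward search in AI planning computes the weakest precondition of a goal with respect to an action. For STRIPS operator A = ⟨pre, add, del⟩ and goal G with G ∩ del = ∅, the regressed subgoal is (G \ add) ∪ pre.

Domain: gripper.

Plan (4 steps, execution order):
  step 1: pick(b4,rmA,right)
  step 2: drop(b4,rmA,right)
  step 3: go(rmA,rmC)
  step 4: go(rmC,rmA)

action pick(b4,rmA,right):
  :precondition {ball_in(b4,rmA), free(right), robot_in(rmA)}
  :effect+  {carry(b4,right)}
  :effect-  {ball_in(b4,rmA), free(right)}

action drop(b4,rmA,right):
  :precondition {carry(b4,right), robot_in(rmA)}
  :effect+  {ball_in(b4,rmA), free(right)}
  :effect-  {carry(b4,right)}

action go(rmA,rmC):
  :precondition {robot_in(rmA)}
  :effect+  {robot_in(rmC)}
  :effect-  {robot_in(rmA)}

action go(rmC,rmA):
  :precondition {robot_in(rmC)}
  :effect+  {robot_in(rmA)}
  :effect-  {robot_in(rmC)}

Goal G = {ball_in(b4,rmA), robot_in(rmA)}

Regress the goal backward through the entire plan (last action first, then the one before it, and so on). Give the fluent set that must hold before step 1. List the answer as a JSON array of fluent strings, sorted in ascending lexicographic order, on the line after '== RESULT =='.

Regress step by step:
  through step 4 (go(rmC,rmA)): drop {robot_in(rmA)}, keep {ball_in(b4,rmA)}, require {robot_in(rmC)}
    → {ball_in(b4,rmA), robot_in(rmC)}
  through step 3 (go(rmA,rmC)): drop {robot_in(rmC)}, keep {ball_in(b4,rmA)}, require {robot_in(rmA)}
    → {ball_in(b4,rmA), robot_in(rmA)}
  through step 2 (drop(b4,rmA,right)): drop {ball_in(b4,rmA)}, keep {robot_in(rmA)}, require {carry(b4,right), robot_in(rmA)}
    → {carry(b4,right), robot_in(rmA)}
  through step 1 (pick(b4,rmA,right)): drop {carry(b4,right)}, keep {robot_in(rmA)}, require {ball_in(b4,rmA), free(right), robot_in(rmA)}
    → {ball_in(b4,rmA), free(right), robot_in(rmA)}

== RESULT ==
["ball_in(b4,rmA)", "free(right)", "robot_in(rmA)"]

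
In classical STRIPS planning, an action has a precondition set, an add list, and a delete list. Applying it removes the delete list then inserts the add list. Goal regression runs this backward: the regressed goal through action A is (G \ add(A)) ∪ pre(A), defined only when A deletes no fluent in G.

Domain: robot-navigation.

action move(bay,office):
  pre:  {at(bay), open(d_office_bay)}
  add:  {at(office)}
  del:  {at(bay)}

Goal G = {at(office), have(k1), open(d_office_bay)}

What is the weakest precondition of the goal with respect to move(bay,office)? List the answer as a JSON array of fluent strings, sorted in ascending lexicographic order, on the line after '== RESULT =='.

Compute (G \ add) ∪ pre:
  G ∩ del = {}  (empty — regression defined)
  G \ add = {at(office), have(k1), open(d_office_bay)} \ {at(office)} = {have(k1), open(d_office_bay)}
  ∪ pre   = {have(k1), open(d_office_bay)} ∪ {at(bay), open(d_office_bay)}
          = {at(bay), have(k1), open(d_office_bay)}

== RESULT ==
["at(bay)", "have(k1)", "open(d_office_bay)"]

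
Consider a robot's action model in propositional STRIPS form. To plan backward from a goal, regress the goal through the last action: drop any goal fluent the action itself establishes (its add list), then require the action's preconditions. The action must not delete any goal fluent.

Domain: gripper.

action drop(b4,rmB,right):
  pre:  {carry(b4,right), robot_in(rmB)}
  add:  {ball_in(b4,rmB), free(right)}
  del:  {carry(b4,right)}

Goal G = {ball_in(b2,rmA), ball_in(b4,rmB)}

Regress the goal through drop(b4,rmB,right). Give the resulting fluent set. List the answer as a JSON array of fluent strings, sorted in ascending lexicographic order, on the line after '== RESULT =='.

Regress:
  G ∩ del = {}  (empty — regression defined)
  G \ add = {ball_in(b2,rmA), ball_in(b4,rmB)} \ {ball_in(b4,rmB), free(right)} = {ball_in(b2,rmA)}
  ∪ pre   = {ball_in(b2,rmA)} ∪ {carry(b4,right), robot_in(rmB)}
          = {ball_in(b2,rmA), carry(b4,right), robot_in(rmB)}

== RESULT ==
["ball_in(b2,rmA)", "carry(b4,right)", "robot_in(rmB)"]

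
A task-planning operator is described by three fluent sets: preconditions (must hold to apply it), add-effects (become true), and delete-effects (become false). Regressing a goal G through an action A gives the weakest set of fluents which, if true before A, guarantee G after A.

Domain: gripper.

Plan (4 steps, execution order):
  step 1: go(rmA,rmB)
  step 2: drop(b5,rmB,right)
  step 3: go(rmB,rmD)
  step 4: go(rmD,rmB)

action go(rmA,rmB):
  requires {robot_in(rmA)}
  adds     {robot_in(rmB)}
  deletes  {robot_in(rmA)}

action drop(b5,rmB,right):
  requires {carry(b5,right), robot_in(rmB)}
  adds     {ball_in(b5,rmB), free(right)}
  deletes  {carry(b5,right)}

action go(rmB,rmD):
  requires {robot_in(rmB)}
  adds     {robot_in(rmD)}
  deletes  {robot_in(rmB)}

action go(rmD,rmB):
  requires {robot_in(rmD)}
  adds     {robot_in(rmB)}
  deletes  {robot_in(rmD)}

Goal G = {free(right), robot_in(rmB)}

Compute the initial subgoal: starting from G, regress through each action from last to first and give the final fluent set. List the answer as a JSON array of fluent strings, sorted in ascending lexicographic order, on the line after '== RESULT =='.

Regress step by step:
  through step 4 (go(rmD,rmB)): drop {robot_in(rmB)}, keep {free(right)}, require {robot_in(rmD)}
    → {free(right), robot_in(rmD)}
  through step 3 (go(rmB,rmD)): drop {robot_in(rmD)}, keep {free(right)}, require {robot_in(rmB)}
    → {free(right), robot_in(rmB)}
  through step 2 (drop(b5,rmB,right)): drop {free(right)}, keep {robot_in(rmB)}, require {carry(b5,right), robot_in(rmB)}
    → {carry(b5,right), robot_in(rmB)}
  through step 1 (go(rmA,rmB)): drop {robot_in(rmB)}, keep {carry(b5,right)}, require {robot_in(rmA)}
    → {carry(b5,right), robot_in(rmA)}

== RESULT ==
["carry(b5,right)", "robot_in(rmA)"]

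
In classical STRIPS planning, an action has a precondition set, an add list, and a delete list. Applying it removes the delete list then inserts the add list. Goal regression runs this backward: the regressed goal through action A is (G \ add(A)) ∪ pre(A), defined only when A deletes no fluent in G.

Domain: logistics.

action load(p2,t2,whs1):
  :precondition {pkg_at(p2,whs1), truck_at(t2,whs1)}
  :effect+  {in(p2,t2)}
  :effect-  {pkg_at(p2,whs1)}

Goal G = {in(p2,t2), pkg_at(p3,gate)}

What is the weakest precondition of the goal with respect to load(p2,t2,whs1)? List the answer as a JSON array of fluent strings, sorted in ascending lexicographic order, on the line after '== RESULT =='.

Compute (G \ add) ∪ pre:
  G ∩ del = {}  (empty — regression defined)
  G \ add = {in(p2,t2), pkg_at(p3,gate)} \ {in(p2,t2)} = {pkg_at(p3,gate)}
  ∪ pre   = {pkg_at(p3,gate)} ∪ {pkg_at(p2,whs1), truck_at(t2,whs1)}
          = {pkg_at(p2,whs1), pkg_at(p3,gate), truck_at(t2,whs1)}

== RESULT ==
["pkg_at(p2,whs1)", "pkg_at(p3,gate)", "truck_at(t2,whs1)"]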